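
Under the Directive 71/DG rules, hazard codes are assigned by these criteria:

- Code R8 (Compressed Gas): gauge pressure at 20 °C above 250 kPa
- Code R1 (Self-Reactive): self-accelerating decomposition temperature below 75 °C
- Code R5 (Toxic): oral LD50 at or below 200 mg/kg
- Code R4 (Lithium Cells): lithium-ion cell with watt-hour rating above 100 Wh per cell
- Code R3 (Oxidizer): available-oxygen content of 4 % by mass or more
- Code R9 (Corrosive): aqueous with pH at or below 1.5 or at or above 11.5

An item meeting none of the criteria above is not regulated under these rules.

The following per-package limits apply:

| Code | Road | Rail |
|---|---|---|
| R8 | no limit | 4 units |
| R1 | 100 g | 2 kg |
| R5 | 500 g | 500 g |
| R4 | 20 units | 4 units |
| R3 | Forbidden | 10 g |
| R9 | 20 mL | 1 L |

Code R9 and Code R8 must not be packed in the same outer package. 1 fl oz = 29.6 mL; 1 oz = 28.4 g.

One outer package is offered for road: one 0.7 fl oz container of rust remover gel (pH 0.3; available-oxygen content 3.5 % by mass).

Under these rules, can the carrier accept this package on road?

No

With pH 0.3 (≤ 1.5), the rust remover gel falls in Code R9.
Code R9 quantity: one 0.7 fl oz container = 20.72 mL.
20.72 mL > 20 mL (road limit, Code R9) — over the limit.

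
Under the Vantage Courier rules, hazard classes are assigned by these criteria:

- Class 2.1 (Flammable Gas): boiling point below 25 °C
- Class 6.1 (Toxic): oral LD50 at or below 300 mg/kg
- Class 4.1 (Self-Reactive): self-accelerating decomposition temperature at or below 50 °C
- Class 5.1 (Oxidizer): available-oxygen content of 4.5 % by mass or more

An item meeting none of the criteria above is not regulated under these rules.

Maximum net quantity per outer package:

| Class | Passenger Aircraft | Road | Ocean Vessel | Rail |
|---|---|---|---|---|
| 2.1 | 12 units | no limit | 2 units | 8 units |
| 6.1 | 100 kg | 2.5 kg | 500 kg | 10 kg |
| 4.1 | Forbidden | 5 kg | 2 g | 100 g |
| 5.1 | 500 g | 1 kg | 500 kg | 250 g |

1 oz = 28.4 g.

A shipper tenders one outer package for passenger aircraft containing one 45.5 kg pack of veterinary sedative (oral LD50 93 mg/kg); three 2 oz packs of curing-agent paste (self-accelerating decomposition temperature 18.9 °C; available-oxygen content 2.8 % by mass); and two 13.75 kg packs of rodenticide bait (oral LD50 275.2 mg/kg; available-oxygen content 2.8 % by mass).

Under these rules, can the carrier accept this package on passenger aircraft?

No

Veterinary sedative: oral LD50 93 mg/kg ≤ 300 mg/kg → Class 6.1 (Toxic).
Curing-agent paste: self-accelerating decomposition temperature 18.9 °C ≤ 50 °C → Class 4.1 (Self-Reactive).
With oral LD50 275.2 mg/kg (≤ 300 mg/kg), the rodenticide bait falls in Class 6.1.
Class 6.1 net quantity: 45.5 kg + (two 13.75 kg packs = 27.5 kg) = 73 kg.
73 kg ≤ 100 kg (passenger aircraft limit, Class 6.1) — within limit.
Class 4.1 quantity: three 2 oz packs = 170.4 g.
By passenger aircraft, Class 4.1 is Forbidden regardless of quantity.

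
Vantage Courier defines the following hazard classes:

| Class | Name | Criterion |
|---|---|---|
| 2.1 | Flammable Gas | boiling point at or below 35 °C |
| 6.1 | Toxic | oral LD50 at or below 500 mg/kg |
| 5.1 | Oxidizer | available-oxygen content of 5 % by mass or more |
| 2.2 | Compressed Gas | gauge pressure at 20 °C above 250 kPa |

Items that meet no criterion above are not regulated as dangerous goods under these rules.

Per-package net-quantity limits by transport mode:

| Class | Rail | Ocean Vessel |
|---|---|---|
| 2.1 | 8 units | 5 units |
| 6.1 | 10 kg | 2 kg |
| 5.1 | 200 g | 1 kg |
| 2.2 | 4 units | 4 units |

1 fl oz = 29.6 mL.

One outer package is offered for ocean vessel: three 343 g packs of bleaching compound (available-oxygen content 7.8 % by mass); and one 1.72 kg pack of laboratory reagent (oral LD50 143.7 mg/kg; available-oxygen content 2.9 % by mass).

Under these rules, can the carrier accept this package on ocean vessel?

Bleaching compound: available-oxygen content 7.8 % by mass ≥ 5 % by mass → Class 5.1 (Oxidizer).
Laboratory reagent: oral LD50 143.7 mg/kg ≤ 500 mg/kg → Class 6.1 (Toxic).
Class 5.1 quantity: three 343 g packs = 1.029 kg.
1.029 kg > 1 kg (ocean vessel limit, Class 5.1) — over the limit.
Class 6.1 quantity: 1.72 kg.
That is within the Class 6.1 ocean vessel limit of 2 kg.

No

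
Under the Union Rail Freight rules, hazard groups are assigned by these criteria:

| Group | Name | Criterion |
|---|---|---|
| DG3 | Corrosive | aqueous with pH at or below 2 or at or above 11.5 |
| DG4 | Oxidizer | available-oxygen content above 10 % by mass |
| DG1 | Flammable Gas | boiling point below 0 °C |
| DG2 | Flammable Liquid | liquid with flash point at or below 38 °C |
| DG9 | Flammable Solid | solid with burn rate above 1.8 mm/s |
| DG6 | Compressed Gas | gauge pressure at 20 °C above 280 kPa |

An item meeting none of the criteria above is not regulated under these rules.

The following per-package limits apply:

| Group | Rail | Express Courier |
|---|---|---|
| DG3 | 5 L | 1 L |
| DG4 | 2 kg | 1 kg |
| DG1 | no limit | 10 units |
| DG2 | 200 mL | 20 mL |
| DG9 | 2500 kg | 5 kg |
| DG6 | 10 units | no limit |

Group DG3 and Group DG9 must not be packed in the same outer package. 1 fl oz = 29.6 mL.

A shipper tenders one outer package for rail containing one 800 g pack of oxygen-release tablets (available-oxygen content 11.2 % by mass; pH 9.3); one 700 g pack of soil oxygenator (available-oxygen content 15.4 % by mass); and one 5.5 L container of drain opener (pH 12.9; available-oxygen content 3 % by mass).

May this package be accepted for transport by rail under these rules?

The oxygen-release tablets have available-oxygen content 11.2 % by mass, which is > 10 % by mass, so they are Group DG4 (Oxidizer).
The soil oxygenator has available-oxygen content 15.4 % by mass, which is > 10 % by mass, so it is Group DG4 (Oxidizer).
pH 12.9 meets the Group DG3 criterion (Corrosive), so the drain opener is Group DG3.
Group DG4 net quantity: 800 g + 700 g = 1.5 kg.
1.5 kg is within the rail limit of 2 kg for Group DG4.
Group DG3 quantity: 5.5 L.
That exceeds the Group DG3 rail limit of 5 L.
The segregation rule (Group DG3 with Group DG9) does not apply to Group DG4 with Group DG3.

No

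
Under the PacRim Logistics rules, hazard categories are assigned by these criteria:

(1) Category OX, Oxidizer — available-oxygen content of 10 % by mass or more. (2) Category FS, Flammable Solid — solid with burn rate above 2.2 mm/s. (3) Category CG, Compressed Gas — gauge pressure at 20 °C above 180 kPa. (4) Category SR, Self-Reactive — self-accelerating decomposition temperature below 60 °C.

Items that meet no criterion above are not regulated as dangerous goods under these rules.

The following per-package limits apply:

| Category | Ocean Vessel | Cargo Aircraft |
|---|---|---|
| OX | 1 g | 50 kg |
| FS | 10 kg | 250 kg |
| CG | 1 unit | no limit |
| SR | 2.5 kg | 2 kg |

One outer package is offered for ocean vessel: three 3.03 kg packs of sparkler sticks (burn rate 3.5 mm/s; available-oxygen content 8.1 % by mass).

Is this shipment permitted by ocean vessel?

Burn rate 3.5 mm/s meets the Category FS criterion (Flammable Solid), so the sparkler sticks are Category FS.
Category FS quantity: three 3.03 kg packs = 9.09 kg.
That is within the Category FS ocean vessel limit of 10 kg.

Yes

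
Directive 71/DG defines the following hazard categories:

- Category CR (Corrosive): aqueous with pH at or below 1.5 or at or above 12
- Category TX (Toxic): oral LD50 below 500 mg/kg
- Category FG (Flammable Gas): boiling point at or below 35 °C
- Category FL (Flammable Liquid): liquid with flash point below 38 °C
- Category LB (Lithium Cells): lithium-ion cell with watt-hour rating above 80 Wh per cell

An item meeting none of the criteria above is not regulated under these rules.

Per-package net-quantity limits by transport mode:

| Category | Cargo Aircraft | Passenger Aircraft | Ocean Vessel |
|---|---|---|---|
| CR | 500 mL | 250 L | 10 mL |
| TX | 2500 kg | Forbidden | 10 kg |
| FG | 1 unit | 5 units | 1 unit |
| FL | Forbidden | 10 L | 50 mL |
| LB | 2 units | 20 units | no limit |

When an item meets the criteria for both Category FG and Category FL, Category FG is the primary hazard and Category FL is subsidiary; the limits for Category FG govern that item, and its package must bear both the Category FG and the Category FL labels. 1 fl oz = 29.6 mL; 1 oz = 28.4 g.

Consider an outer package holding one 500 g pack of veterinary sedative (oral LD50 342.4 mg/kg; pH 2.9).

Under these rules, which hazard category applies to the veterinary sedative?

Category TX

The veterinary sedative has oral LD50 342.4 mg/kg, which is < 500 mg/kg, so it is Category TX (Toxic).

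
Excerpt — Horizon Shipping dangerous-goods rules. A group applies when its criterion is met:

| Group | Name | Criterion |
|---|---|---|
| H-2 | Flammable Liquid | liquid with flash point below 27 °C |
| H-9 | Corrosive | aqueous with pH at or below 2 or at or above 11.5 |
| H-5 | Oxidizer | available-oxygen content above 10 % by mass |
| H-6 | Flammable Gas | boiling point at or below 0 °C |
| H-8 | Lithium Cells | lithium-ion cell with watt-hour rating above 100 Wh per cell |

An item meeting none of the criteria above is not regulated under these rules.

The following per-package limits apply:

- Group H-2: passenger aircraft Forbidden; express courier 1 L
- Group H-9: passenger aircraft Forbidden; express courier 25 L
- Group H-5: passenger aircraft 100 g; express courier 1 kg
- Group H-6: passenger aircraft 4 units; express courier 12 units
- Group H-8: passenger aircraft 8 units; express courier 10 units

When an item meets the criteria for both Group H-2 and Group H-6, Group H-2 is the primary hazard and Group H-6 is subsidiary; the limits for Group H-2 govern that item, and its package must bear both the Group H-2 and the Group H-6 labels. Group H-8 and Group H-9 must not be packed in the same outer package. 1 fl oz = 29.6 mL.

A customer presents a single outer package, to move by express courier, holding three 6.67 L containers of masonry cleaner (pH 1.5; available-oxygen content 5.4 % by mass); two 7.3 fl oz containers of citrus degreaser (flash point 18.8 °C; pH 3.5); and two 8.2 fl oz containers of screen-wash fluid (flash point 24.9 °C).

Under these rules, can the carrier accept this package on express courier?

pH 1.5 meets the Group H-9 criterion (Corrosive), so the masonry cleaner is Group H-9.
Citrus degreaser: flash point 18.8 °C < 27 °C → Group H-2 (Flammable Liquid).
With flash point 24.9 °C (< 27 °C), the screen-wash fluid falls in Group H-2.
Total Group H-2: (two 7.3 fl oz containers = 432.16 mL) + (two 8.2 fl oz containers = 485.44 mL) = 917.6 mL.
917.6 mL is within the express courier limit of 1 L for Group H-2.
Group H-9 quantity: three 6.67 L containers = 20.01 L.
That is within the Group H-9 express courier limit of 25 L.
The segregation rule (Group H-8 with Group H-9) does not apply to Group H-2 with Group H-9.
Every hazard group is within its express courier limit and no segregation rule is violated.

Yes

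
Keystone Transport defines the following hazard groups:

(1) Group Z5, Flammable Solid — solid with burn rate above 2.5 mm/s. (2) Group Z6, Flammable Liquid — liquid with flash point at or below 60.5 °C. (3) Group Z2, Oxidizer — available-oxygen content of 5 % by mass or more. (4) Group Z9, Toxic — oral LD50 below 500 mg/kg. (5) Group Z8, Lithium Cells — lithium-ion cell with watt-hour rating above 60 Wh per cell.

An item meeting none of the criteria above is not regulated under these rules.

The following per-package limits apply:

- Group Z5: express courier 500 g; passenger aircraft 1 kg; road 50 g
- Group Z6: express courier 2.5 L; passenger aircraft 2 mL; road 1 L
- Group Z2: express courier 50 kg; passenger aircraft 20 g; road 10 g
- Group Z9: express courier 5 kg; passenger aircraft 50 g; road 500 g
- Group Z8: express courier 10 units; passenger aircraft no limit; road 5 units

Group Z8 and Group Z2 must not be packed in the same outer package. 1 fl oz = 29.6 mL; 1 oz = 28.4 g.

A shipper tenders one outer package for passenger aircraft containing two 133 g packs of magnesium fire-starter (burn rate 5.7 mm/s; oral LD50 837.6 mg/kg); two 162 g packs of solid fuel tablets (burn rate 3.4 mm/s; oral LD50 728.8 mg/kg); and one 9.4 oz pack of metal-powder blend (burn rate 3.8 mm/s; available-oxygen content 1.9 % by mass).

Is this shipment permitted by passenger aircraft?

Yes

Magnesium fire-starter: burn rate 5.7 mm/s > 2.5 mm/s → Group Z5 (Flammable Solid).
With burn rate 3.4 mm/s (> 2.5 mm/s), the solid fuel tablets fall in Group Z5.
The metal-powder blend has burn rate 3.8 mm/s, which is > 2.5 mm/s, so it is Group Z5 (Flammable Solid).
Total Group Z5: (two 133 g packs = 266 g) + (two 162 g packs = 324 g) + (one 9.4 oz pack = 266.96 g) = 856.96 g.
856.96 g ≤ 1 kg (passenger aircraft limit, Group Z5) — within limit.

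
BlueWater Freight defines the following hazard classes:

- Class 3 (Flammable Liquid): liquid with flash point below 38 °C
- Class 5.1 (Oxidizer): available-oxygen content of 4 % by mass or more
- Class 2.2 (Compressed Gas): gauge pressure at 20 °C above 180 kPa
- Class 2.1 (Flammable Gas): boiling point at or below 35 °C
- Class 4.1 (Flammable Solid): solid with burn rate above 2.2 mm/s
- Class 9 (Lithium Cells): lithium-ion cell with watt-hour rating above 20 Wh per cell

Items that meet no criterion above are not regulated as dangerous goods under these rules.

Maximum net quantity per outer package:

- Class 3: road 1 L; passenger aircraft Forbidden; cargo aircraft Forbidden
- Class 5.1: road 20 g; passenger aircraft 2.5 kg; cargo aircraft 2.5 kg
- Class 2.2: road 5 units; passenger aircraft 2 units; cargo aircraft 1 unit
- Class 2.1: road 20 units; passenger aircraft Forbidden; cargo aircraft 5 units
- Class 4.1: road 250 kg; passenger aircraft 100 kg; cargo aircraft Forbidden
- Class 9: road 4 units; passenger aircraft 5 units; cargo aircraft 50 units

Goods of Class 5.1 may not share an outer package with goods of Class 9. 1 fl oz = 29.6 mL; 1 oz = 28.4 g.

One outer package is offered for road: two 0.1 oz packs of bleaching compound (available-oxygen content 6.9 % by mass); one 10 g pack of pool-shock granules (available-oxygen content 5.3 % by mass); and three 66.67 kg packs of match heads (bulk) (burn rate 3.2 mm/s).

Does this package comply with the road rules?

The bleaching compound has available-oxygen content 6.9 % by mass, which is ≥ 4 % by mass, so it is Class 5.1 (Oxidizer).
Pool-shock granules: available-oxygen content 5.3 % by mass ≥ 4 % by mass → Class 5.1 (Oxidizer).
With burn rate 3.2 mm/s (> 2.2 mm/s), the match heads (bulk) fall in Class 4.1.
Total Class 5.1: (two 0.1 oz packs = 5.68 g) + 10 g = 15.68 g.
15.68 g ≤ 20 g (road limit, Class 5.1) — within limit.
Class 4.1 quantity: three 66.67 kg packs = 200.01 kg.
200.01 kg ≤ 250 kg (road limit, Class 4.1) — within limit.
The segregation rule (Class 5.1 with Class 9) does not apply to Class 5.1 with Class 4.1.
Every hazard class is within its road limit and no segregation rule is violated.

Yes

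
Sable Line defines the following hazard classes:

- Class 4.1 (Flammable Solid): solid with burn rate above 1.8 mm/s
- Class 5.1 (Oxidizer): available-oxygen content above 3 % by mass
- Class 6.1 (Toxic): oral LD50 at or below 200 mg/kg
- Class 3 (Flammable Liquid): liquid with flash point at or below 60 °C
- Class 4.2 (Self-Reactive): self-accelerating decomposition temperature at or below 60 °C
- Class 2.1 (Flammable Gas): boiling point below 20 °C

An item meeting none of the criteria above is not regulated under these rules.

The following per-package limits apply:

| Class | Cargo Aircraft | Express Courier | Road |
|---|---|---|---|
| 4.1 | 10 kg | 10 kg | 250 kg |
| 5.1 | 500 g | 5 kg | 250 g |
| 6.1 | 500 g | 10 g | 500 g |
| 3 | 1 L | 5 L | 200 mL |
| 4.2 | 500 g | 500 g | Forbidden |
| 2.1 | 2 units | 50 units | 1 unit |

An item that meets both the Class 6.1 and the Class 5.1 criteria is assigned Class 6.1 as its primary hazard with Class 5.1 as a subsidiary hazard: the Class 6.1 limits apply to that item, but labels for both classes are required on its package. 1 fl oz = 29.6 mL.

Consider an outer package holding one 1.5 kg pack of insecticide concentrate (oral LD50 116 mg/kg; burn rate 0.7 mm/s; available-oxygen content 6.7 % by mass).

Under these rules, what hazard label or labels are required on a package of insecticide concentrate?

Oral LD50 116 mg/kg meets the Class 6.1 criterion (Toxic), so the insecticide concentrate is Class 6.1.
With available-oxygen content 6.7 % by mass (> 3 % by mass), the insecticide concentrate falls in Class 5.1.
By the precedence rule Class 6.1 is primary and Class 5.1 is subsidiary, and that rule requires both labels on the package.

Class 5.1 and 6.1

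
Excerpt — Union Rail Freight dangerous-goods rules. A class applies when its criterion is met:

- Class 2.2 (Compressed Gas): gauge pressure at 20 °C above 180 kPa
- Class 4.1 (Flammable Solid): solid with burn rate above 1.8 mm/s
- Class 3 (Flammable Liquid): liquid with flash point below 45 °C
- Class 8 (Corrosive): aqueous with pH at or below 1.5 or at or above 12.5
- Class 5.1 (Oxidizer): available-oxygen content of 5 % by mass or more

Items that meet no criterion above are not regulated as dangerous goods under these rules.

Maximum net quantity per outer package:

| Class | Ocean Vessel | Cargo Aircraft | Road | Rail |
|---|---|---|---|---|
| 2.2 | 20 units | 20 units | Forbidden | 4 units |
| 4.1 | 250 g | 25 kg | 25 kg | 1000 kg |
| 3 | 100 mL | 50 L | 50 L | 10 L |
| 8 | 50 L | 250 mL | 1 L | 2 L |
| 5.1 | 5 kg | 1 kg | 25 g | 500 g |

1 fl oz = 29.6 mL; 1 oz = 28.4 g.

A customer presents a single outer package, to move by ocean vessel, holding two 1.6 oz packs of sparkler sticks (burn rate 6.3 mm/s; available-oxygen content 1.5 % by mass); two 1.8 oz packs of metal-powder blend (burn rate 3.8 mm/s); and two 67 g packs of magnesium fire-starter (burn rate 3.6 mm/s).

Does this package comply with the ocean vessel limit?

Burn rate 6.3 mm/s meets the Class 4.1 criterion (Flammable Solid), so the sparkler sticks are Class 4.1.
With burn rate 3.8 mm/s (> 1.8 mm/s), the metal-powder blend falls in Class 4.1.
The magnesium fire-starter has burn rate 3.6 mm/s, which is > 1.8 mm/s, so it is Class 4.1 (Flammable Solid).
Total Class 4.1: (two 1.6 oz packs = 90.88 g) + (two 1.8 oz packs = 102.24 g) + (two 67 g packs = 134 g) = 327.12 g.
327.12 g > 250 g (ocean vessel limit, Class 4.1) — over the limit.

No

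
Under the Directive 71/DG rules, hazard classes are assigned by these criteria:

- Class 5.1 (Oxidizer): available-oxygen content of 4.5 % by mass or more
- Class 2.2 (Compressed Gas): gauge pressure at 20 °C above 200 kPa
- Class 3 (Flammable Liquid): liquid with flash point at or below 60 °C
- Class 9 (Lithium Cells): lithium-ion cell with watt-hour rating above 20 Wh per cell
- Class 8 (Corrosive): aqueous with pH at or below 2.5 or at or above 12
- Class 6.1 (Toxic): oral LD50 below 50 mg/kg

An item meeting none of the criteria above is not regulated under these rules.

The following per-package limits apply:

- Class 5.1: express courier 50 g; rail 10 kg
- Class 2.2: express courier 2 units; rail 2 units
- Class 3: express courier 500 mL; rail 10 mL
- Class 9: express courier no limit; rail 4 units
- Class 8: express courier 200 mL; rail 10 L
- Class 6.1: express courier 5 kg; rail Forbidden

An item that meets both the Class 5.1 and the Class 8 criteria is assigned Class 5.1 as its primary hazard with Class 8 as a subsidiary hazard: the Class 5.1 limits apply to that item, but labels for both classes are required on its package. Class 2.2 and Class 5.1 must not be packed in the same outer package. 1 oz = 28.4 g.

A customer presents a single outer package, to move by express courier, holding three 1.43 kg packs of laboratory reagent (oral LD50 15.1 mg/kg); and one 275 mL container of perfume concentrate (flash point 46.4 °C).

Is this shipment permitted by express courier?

Yes

Laboratory reagent: oral LD50 15.1 mg/kg < 50 mg/kg → Class 6.1 (Toxic).
With flash point 46.4 °C (≤ 60 °C), the perfume concentrate falls in Class 3.
Class 3 quantity: 275 mL.
That is within the Class 3 express courier limit of 500 mL.
Class 6.1 quantity: three 1.43 kg packs = 4.29 kg.
4.29 kg ≤ 5 kg (express courier limit, Class 6.1) — within limit.
The segregation rule (Class 2.2 with Class 5.1) does not apply to Class 3 with Class 6.1.
Every hazard class is within its express courier limit and no segregation rule is violated.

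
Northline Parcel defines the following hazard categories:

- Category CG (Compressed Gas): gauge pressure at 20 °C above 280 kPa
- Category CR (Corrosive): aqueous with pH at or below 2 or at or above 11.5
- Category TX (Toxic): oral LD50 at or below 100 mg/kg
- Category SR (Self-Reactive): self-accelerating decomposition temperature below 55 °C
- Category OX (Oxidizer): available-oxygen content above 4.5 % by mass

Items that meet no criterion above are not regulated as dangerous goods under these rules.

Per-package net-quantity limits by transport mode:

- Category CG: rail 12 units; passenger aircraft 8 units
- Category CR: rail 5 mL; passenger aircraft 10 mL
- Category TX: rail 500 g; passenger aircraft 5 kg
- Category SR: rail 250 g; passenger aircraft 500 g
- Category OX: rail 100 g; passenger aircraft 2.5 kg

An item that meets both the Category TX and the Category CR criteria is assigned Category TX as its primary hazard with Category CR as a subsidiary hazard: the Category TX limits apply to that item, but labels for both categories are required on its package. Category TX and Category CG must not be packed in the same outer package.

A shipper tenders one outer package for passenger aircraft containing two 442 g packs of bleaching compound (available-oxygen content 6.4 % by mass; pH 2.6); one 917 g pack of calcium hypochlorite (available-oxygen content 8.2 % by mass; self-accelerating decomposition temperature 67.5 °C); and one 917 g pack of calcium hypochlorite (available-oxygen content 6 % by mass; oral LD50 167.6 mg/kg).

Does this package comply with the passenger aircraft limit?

With available-oxygen content 6.4 % by mass (> 4.5 % by mass), the bleaching compound falls in Category OX.
With available-oxygen content 8.2 % by mass (> 4.5 % by mass), the calcium hypochlorite falls in Category OX.
Calcium hypochlorite: available-oxygen content 6 % by mass > 4.5 % by mass → Category OX (Oxidizer).
Total Category OX: (two 442 g packs = 884 g) + 917 g + 917 g = 2.718 kg.
That exceeds the Category OX passenger aircraft limit of 2.5 kg.

No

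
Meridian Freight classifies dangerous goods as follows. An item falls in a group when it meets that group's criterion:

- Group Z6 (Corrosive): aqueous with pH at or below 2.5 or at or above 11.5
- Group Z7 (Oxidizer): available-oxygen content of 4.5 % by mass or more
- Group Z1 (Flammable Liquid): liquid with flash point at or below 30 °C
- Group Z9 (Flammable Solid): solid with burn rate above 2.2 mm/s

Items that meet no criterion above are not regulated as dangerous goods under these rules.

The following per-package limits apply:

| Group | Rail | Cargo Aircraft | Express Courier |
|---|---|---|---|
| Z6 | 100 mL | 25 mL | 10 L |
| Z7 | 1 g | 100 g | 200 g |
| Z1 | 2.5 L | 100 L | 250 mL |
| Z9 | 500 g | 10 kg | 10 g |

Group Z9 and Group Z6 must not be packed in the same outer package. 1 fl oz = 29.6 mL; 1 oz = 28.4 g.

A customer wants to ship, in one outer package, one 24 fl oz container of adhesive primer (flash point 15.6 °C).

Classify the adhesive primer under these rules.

Group Z1

Flash point 15.6 °C meets the Group Z1 criterion (Flammable Liquid), so the adhesive primer is Group Z1.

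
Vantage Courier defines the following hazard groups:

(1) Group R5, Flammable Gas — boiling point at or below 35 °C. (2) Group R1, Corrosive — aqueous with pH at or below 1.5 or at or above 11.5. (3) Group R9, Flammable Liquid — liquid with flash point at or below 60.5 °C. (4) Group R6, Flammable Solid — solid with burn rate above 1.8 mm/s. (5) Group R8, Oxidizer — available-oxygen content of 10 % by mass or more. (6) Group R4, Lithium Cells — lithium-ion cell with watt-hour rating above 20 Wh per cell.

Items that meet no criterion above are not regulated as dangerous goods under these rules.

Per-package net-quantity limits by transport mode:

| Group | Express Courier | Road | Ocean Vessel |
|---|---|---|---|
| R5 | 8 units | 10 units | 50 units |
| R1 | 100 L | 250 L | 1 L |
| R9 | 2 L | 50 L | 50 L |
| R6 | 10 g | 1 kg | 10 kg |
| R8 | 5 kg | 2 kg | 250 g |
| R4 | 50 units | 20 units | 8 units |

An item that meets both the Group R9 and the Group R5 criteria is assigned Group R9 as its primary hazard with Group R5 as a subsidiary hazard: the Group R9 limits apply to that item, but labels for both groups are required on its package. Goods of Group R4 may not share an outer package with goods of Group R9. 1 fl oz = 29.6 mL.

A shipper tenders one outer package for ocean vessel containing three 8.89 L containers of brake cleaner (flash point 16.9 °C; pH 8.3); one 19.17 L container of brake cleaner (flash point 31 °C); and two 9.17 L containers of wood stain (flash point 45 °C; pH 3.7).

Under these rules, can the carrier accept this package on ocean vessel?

Flash point 16.9 °C meets the Group R9 criterion (Flammable Liquid), so the brake cleaner is Group R9.
Brake cleaner: flash point 31 °C ≤ 60.5 °C → Group R9 (Flammable Liquid).
Wood stain: flash point 45 °C ≤ 60.5 °C → Group R9 (Flammable Liquid).
Total Group R9: (three 8.89 L containers = 26.67 L) + 19.17 L + (two 9.17 L containers = 18.34 L) = 64.18 L.
64.18 L > 50 L (ocean vessel limit, Group R9) — over the limit.

No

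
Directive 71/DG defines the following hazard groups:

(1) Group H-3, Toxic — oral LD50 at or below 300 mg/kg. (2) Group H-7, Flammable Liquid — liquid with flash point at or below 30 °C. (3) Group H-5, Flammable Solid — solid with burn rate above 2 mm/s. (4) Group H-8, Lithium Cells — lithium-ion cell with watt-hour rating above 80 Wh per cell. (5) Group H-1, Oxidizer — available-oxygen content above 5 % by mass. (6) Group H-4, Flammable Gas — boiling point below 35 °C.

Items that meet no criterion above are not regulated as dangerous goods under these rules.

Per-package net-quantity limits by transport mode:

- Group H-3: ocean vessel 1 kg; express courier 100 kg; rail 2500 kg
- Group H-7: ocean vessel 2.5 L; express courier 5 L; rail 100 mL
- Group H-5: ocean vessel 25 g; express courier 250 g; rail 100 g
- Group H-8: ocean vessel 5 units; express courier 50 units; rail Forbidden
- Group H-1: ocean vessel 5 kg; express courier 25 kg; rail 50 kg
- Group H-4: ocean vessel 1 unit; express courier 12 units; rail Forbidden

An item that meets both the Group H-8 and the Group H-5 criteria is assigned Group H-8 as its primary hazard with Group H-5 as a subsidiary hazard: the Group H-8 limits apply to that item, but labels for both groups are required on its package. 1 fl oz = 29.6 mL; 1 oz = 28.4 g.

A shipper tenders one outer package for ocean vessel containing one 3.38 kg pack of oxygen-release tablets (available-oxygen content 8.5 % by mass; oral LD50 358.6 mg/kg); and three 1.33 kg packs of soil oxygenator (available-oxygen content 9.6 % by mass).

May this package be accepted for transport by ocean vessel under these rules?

No

The oxygen-release tablets have available-oxygen content 8.5 % by mass, which is > 5 % by mass, so they are Group H-1 (Oxidizer).
Available-oxygen content 9.6 % by mass meets the Group H-1 criterion (Oxidizer), so the soil oxygenator is Group H-1.
Total Group H-1: 3.38 kg + (three 1.33 kg packs = 3.99 kg) = 7.37 kg.
7.37 kg exceeds the ocean vessel limit of 5 kg for Group H-1.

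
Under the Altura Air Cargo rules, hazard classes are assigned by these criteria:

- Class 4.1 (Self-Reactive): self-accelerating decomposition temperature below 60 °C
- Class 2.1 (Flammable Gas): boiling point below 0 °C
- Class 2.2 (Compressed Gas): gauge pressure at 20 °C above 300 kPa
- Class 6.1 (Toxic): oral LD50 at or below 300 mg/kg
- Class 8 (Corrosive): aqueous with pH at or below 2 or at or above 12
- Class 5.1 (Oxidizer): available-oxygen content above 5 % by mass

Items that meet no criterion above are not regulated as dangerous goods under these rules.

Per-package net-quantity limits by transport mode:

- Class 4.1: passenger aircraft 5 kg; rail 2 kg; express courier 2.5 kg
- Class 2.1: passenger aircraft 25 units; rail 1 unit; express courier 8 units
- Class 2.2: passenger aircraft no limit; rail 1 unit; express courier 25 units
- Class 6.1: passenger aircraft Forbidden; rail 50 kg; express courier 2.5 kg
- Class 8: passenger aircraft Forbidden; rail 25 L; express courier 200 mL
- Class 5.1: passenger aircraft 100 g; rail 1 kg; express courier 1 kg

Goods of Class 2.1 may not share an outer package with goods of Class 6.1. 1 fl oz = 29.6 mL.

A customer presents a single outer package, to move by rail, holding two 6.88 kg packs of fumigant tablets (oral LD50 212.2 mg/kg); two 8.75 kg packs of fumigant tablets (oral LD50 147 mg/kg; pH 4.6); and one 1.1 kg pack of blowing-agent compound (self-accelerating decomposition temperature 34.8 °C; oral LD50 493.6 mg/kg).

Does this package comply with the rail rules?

Fumigant tablets: oral LD50 212.2 mg/kg ≤ 300 mg/kg → Class 6.1 (Toxic).
The fumigant tablets have oral LD50 147 mg/kg, which is ≤ 300 mg/kg, so they are Class 6.1 (Toxic).
Self-accelerating decomposition temperature 34.8 °C meets the Class 4.1 criterion (Self-Reactive), so the blowing-agent compound is Class 4.1.
Class 6.1 net quantity: (two 6.88 kg packs = 13.76 kg) + (two 8.75 kg packs = 17.5 kg) = 31.26 kg.
31.26 kg ≤ 50 kg (rail limit, Class 6.1) — within limit.
Class 4.1 quantity: 1.1 kg.
1.1 kg is within the rail limit of 2 kg for Class 4.1.
The segregation rule (Class 2.1 with Class 6.1) does not apply to Class 6.1 with Class 4.1.
Every hazard class is within its rail limit and no segregation rule is violated.

Yes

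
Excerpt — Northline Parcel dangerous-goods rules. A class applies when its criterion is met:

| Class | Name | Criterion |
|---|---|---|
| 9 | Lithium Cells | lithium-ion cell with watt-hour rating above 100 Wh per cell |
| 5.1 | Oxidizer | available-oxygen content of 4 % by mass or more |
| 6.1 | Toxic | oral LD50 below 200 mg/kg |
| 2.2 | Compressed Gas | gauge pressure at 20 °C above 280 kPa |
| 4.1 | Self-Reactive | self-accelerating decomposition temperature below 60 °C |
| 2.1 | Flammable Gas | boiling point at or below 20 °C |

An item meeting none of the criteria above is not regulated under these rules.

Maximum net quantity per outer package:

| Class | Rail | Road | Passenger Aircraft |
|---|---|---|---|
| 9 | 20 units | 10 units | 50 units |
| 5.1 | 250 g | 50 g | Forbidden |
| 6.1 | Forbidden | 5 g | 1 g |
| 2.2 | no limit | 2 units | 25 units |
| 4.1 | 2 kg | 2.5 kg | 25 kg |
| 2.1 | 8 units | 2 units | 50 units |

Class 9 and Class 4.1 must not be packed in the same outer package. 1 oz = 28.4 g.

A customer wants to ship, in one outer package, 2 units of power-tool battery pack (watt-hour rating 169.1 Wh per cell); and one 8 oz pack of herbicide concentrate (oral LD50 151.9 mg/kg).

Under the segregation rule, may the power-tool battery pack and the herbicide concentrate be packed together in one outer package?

Power-tool battery pack: watt-hour rating 169.1 Wh per cell > 100 Wh per cell → Class 9 (Lithium Cells).
With oral LD50 151.9 mg/kg (< 200 mg/kg), the herbicide concentrate falls in Class 6.1.
No segregation rule bars Class 9 with Class 6.1.

Yes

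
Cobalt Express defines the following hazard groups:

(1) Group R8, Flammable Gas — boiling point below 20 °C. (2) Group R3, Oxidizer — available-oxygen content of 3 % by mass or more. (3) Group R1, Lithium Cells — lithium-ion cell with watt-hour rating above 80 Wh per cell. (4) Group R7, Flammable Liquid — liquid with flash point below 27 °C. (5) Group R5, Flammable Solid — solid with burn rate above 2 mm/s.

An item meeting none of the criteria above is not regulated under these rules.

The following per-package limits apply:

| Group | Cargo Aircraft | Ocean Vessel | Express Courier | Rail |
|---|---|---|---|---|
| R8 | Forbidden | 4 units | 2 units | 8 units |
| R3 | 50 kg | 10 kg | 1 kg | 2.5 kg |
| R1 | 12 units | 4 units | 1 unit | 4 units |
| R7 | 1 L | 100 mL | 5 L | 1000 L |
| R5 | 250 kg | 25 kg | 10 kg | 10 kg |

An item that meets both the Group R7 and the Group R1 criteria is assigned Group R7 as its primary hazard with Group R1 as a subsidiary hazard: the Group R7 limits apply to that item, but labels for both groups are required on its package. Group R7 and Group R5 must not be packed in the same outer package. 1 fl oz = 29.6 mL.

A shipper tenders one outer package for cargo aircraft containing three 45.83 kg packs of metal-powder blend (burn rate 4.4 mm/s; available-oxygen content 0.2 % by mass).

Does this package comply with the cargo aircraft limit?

Metal-powder blend: burn rate 4.4 mm/s > 2 mm/s → Group R5 (Flammable Solid).
Group R5 quantity: three 45.83 kg packs = 137.49 kg.
137.49 kg ≤ 250 kg (cargo aircraft limit, Group R5) — within limit.

Yes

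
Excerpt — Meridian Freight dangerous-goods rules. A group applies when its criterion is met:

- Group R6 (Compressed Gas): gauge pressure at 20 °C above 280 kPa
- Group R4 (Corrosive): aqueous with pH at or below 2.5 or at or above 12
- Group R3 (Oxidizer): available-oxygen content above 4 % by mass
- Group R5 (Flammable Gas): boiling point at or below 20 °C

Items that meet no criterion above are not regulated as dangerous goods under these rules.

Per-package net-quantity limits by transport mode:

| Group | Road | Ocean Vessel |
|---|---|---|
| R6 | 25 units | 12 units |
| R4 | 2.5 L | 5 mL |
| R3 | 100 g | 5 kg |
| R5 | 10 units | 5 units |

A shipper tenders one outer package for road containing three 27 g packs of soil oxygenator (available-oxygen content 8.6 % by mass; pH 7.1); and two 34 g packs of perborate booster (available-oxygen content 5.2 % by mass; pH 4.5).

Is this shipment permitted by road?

No

With available-oxygen content 8.6 % by mass (> 4 % by mass), the soil oxygenator falls in Group R3.
The perborate booster has available-oxygen content 5.2 % by mass, which is > 4 % by mass, so it is Group R3 (Oxidizer).
Group R3 net quantity: (three 27 g packs = 81 g) + (two 34 g packs = 68 g) = 149 g.
149 g exceeds the road limit of 100 g for Group R3.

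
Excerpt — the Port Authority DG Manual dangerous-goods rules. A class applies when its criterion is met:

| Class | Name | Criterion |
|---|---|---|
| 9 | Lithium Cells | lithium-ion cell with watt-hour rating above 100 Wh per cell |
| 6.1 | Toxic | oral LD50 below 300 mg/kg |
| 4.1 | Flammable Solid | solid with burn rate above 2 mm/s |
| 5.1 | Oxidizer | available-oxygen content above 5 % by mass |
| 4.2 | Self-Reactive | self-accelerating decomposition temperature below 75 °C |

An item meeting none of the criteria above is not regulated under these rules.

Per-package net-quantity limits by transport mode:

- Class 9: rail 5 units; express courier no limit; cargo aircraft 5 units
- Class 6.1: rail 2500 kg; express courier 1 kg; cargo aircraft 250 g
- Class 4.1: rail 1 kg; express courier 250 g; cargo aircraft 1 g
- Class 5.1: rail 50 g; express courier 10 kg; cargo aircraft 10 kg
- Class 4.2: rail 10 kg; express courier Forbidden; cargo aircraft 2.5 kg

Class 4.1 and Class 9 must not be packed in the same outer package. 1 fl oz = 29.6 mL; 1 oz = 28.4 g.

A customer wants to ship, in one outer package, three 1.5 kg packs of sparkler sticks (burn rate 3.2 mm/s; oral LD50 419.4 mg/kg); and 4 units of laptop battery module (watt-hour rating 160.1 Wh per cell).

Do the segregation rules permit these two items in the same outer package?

No

Sparkler sticks: burn rate 3.2 mm/s > 2 mm/s → Class 4.1 (Flammable Solid).
The laptop battery module has watt-hour rating 160.1 Wh per cell, which is > 100 Wh per cell, so it is Class 9 (Lithium Cells).
Class 4.1 and Class 9 may not share an outer package.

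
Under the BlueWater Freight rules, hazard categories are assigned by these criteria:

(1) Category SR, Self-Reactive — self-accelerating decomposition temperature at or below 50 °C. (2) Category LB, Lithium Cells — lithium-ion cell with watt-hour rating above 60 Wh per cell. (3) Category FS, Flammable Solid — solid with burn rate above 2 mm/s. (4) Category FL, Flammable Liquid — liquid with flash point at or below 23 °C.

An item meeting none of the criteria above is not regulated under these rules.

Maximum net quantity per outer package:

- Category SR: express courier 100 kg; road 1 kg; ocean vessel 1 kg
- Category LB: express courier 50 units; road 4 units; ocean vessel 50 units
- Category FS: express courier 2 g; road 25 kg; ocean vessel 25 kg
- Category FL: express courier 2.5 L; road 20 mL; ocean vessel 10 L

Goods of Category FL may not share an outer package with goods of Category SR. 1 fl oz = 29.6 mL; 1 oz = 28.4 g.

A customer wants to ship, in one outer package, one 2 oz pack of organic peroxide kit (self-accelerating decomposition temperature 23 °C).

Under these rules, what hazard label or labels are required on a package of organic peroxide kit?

Category SR

With self-accelerating decomposition temperature 23 °C (≤ 50 °C), the organic peroxide kit falls in Category SR.
Only the Category SR label is required.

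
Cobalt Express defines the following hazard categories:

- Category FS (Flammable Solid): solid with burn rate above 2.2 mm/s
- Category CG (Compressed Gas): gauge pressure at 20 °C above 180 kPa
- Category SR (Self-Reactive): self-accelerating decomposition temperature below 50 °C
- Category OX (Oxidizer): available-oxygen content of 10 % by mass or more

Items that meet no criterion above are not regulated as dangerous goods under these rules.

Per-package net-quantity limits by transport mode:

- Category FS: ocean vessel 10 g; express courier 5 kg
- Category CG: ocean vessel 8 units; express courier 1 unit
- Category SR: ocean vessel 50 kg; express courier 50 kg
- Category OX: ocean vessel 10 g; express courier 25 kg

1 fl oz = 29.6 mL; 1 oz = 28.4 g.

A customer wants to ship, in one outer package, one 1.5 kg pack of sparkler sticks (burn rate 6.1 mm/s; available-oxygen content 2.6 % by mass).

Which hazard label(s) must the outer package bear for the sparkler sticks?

Category FS

Burn rate 6.1 mm/s meets the Category FS criterion (Flammable Solid), so the sparkler sticks are Category FS.
Only the Category FS label is required.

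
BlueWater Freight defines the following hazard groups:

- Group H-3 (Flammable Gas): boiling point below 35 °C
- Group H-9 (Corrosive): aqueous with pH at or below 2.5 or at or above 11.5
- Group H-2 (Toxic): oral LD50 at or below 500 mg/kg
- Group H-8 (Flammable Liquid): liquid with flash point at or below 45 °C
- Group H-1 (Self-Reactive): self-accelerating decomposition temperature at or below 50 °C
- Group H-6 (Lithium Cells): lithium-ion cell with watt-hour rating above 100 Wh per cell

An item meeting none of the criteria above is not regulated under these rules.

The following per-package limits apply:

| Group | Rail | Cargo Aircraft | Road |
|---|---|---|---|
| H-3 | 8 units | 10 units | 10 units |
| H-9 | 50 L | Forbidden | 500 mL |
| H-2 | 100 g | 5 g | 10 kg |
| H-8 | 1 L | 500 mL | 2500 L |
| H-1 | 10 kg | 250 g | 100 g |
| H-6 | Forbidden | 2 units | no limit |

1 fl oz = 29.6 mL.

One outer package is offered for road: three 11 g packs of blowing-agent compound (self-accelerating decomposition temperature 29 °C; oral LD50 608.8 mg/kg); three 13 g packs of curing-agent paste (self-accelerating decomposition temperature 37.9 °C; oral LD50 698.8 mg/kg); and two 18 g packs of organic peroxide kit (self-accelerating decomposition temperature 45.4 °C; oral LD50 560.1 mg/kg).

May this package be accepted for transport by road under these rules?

No

With self-accelerating decomposition temperature 29 °C (≤ 50 °C), the blowing-agent compound falls in Group H-1.
The curing-agent paste has self-accelerating decomposition temperature 37.9 °C, which is ≤ 50 °C, so it is Group H-1 (Self-Reactive).
With self-accelerating decomposition temperature 45.4 °C (≤ 50 °C), the organic peroxide kit falls in Group H-1.
Group H-1 net quantity: (three 11 g packs = 33 g) + (three 13 g packs = 39 g) + (two 18 g packs = 36 g) = 108 g.
108 g > 100 g (road limit, Group H-1) — over the limit.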